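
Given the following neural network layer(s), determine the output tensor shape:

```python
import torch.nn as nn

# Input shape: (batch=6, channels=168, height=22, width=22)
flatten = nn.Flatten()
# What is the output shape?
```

Input: (6, 168, 22, 22) -> Output: (6, 81312)

Answer: (6, 81312)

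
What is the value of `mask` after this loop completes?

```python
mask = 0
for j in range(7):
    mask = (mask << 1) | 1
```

Build 7 consecutive 1-bits: 0b1111111
`mask` takes the values: 0 → 1 → 3 → 7 → 15 → 31 → 63 → 127

Answer: 127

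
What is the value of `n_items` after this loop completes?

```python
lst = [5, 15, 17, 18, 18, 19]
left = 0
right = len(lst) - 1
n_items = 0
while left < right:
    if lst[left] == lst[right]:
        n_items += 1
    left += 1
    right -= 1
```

Count matching pairs from ends
`n_items` takes the values: 0

Answer: 0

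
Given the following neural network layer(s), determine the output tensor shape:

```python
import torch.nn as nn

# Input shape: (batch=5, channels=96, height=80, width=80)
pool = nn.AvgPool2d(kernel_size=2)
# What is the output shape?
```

Input: (5, 96, 80, 80) -> Output: (5, 96, 40, 40)

Answer: (5, 96, 40, 40)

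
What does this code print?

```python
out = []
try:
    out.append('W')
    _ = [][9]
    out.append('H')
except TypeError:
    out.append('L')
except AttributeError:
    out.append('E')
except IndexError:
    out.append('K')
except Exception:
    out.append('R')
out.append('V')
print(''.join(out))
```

Execution trace: 'W' (try body) → 'K' (except IndexError) → 'V' (after the try/except). Output: WKV

Answer: WKV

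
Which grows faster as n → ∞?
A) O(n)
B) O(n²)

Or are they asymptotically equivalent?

O(n) vs O(n²): Higher order terms dominate.

Answer: B) O(n²) grows faster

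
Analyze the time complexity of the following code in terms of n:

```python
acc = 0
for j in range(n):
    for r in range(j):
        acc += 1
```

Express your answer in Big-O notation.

Each loop level contributes: n × n. Multiplying the contributions gives O(n^2).

Answer: O(n^2)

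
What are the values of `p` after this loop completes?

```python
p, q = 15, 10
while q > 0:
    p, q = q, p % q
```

GCD of 15 and 10
`p` takes the values: 15 → 10 → 5

Answer: 5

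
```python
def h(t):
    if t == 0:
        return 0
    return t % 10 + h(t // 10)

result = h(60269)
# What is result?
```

Sum of digits of 60269: 9 + 6 + 2 + 0 + 6 = 23

Answer: 23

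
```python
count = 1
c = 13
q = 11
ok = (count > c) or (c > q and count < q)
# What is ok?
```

Trace:
`count = 1` → count = 1
`c = 13` → c = 13
`q = 11` → q = 11
`ok = (count > c) or (c > q and count < q)` → ok = True
So ok = True

Answer: True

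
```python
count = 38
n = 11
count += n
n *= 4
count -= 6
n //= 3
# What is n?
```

Trace:
`count = 38` → count = 38
`n = 11` → n = 11
`count += n` → count = 49
`n *= 4` → n = 44
`count -= 6` → count = 43
`n //= 3` → n = 14
So n = 14

Answer: 14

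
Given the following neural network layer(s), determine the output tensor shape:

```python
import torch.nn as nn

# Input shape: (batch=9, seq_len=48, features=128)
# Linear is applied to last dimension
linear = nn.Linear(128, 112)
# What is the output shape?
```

Input: (9, 48, 128) -> Output: (9, 48, 112)

Answer: (9, 48, 112)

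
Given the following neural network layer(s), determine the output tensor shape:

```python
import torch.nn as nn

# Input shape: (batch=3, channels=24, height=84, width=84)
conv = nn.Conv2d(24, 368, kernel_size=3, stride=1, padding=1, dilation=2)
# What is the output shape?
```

Input: (3, 24, 84, 84) -> Output: (3, 368, 82, 82)

Answer: (3, 368, 82, 82)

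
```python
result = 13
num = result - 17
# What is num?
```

Trace:
`result = 13` → result = 13
`num = result - 17` → num = -4
So num = -4

Answer: -4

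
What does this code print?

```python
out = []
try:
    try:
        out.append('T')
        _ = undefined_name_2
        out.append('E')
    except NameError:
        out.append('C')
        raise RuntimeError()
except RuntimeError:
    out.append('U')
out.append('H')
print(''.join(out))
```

Execution trace: 'T' (inner try body) → 'C' (inner except NameError) → 'U' (outer except RuntimeError) → 'H' (after the try/except). Output: TCUH

Answer: TCUH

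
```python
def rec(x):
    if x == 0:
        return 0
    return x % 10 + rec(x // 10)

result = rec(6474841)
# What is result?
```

Sum of digits of 6474841: 1 + 4 + 8 + 4 + 7 + 4 + 6 = 34

Answer: 34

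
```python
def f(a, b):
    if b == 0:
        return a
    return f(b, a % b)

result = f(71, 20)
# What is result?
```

f(71, 20) -> f(20, 11) -> f(11, 9) -> f(9, 2) -> f(2, 1) -> f(1, 0) -> 1

Answer: 1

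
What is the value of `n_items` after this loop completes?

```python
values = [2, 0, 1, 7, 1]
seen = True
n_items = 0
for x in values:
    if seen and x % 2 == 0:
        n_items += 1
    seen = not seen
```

Count even values at even positions
`n_items` takes the values: 0 → 1

Answer: 1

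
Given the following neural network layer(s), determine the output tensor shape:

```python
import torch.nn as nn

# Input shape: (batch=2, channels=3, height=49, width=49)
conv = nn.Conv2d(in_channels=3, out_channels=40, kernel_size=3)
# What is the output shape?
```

Input: (2, 3, 49, 49) -> Output: (2, 40, 47, 47)

Answer: (2, 40, 47, 47)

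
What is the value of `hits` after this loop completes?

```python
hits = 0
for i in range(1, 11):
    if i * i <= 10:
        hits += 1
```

Count numbers where i² ≤ 10
`hits` takes the values: 0 → 1 → 2 → 3

Answer: 3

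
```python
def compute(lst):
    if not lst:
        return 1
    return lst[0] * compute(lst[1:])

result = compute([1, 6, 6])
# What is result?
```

Product over [1, 6, 6] = 1 * 6 * 6 = 36

Answer: 36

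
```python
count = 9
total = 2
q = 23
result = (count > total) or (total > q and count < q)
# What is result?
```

Trace:
`count = 9` → count = 9
`total = 2` → total = 2
`q = 23` → q = 23
`result = (count > total) or (total > q and count < q)` → result = True
So result = True

Answer: True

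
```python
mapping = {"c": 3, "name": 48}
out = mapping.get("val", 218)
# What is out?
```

Trace:
`mapping = {"c": 3, "name": 48}` → mapping = {'c': 3, 'name': 48}
`out = mapping.get("val", 218)` → out = 218
So out = 218

Answer: 218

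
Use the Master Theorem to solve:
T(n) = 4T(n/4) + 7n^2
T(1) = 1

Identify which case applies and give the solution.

a=4, b=4, f(n)=7n^2. log_4(4) = 1. Since c=2 > 1 and the regularity condition holds (4(n/4)^2 = (4/4^2)n^2 with 4/4^2 < 1), Case 3 applies: T(n) = Θ(f(n)) = O(n^2).

Answer: O(n^2) - Case 3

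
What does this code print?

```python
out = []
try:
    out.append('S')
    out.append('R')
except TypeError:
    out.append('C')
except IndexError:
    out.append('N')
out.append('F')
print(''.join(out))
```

Execution trace: 'S' (try body) → 'R' (try body, no exception) → 'F' (after the try/except). Output: SRF

Answer: SRF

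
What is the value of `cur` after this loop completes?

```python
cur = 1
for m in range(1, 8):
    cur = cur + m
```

Start at 1, add 1 through 7
`cur` takes the values: 1 → 2 → 4 → 7 → 11 → 16 → 22 → 29

Answer: 29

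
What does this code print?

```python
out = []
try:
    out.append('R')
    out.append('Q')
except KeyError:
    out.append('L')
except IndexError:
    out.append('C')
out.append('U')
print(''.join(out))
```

Execution trace: 'R' (try body) → 'Q' (try body, no exception) → 'U' (after the try/except). Output: RQU

Answer: RQU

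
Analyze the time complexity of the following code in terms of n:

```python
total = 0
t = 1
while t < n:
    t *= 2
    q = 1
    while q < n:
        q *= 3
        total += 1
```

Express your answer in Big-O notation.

Each loop level contributes: log n × log n. Multiplying the contributions gives O(log² n).

Answer: O(log² n)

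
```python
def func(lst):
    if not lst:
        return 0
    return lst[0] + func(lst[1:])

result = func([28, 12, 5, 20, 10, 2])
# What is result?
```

28 + 12 + 5 + 20 + 10 + 2 + 0 = 77

Answer: 77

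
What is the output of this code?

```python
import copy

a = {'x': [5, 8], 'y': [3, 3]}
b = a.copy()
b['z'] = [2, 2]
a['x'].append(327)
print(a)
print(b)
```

Key concept: shallow copy of dict with mutable values.
Step by step:
`a = {'x': [5, 8], 'y': [3, 3]}` → a = {'x': [5, 8], 'y': [3, 3]}
`b = a.copy()` → b = {'x': [5, 8], 'y': [3, 3]}
`b['z'] = [2, 2]` → b = {'x': [5, 8], 'y': [3, 3], 'z': [2, 2]}
`a['x'].append(327)` → a = {'x': [5, 8, 327], 'y': [3, 3]}; b = {'x': [5, 8, 327], 'y': [3, 3], 'z': [2, 2]}
`print(a)` → prints {'x': [5, 8, 327], 'y': [3, 3]}
`print(b)` → prints {'x': [5, 8, 327], 'y': [3, 3], 'z': [2, 2]}

Answer:
{'x': [5, 8, 327], 'y': [3, 3]}
{'x': [5, 8, 327], 'y': [3, 3], 'z': [2, 2]}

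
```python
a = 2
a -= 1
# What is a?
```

Trace:
`a = 2` → a = 2
`a -= 1` → a = 1
So a = 1

Answer: 1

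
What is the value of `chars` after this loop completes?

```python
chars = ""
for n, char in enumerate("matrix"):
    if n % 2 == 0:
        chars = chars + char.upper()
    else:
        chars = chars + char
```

Uppercase even positions in 'matrix'
`chars` takes the values: "" → "M" → "Ma" → "MaT" → "MaTr" → "MaTrI" → "MaTrIx"

Answer: "MaTrIx"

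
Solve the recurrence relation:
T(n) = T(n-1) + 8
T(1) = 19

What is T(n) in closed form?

Unrolling: T(n) = T(1) + 8·(n-1) = 19 + 8(n-1) = 8n + 11.

Answer: T(n) = 8n + 11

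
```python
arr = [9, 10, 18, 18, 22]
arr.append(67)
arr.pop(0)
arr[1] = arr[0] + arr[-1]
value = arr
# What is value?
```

Trace:
`arr = [9, 10, 18, 18, 22]` → arr = [9, 10, 18, 18, 22]
`arr.append(67)` → arr = [9, 10, 18, 18, 22, 67]
`arr.pop(0)` → arr = [10, 18, 18, 22, 67]
`arr[1] = arr[0] + arr[-1]` → arr = [10, 77, 18, 22, 67]
`value = arr` → value = [10, 77, 18, 22, 67]
So value = [10, 77, 18, 22, 67]

Answer: [10, 77, 18, 22, 67]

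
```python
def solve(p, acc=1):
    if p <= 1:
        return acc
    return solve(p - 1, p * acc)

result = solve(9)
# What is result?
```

Accumulator trace (n, acc): (9, 1) -> (8, 9) -> (7, 72) -> (6, 504) -> (5, 3024) -> (4, 15120) -> (3, 60480) -> (2, 181440) -> (1, 362880) -> return 362880

Answer: 362880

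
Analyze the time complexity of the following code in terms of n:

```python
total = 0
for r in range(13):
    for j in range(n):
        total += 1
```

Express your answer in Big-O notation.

Each loop level contributes: 1 × n. Multiplying the contributions gives O(n).

Answer: O(n)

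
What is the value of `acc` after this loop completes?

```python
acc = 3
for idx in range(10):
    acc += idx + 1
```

Start at 3, add 1 to 10 = 58
`acc` takes the values: 3 → 4 → 6 → 9 → 13 → 18 → 24 → 31 → 39 → 48 → 58

Answer: 58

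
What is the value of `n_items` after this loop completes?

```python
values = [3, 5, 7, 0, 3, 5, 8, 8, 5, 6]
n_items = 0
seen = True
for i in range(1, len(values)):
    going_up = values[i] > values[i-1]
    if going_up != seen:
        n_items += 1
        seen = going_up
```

Count direction changes in [3, 5, 7, 0, 3, 5, 8, 8, 5, 6]
`n_items` takes the values: 0 → 1 → 2 → 3 → 4

Answer: 4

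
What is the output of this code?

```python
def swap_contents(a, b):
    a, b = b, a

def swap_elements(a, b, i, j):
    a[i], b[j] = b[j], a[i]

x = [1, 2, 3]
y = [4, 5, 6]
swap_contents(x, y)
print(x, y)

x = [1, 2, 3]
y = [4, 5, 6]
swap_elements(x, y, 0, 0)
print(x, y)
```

Key concept: parameter rebinding vs mutation.
Step by step:
`x = [1, 2, 3]` → x = [1, 2, 3]
`y = [4, 5, 6]` → y = [4, 5, 6]
`swap_contents(x, y)` → no visible change to tracked variables
`print(x, y)` → prints [1, 2, 3] [4, 5, 6]
`x = [1, 2, 3]` → x = [1, 2, 3]
`y = [4, 5, 6]` → y = [4, 5, 6]
`swap_elements(x, y, 0, 0)` → x = [4, 2, 3]; y = [1, 5, 6]
`print(x, y)` → prints [4, 2, 3] [1, 5, 6]

Answer:
[1, 2, 3] [4, 5, 6]
[4, 2, 3] [1, 5, 6]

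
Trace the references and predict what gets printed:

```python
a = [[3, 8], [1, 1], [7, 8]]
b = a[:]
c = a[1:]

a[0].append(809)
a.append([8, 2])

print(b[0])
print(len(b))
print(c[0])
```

Key concept: slice with nested mutation.
Step by step:
`a = [[3, 8], [1, 1], [7, 8]]` → a = [[3, 8], [1, 1], [7, 8]]
`b = a[:]` → b = [[3, 8], [1, 1], [7, 8]]
`c = a[1:]` → c = [[1, 1], [7, 8]]
`a[0].append(809)` → a = [[3, 8, 809], [1, 1], [7, 8]]; b = [[3, 8, 809], [1, 1], [7, 8]]
`a.append([8, 2])` → a = [[3, 8, 809], [1, 1], [7, 8], [8, 2]]
`print(b[0])` → prints [3, 8, 809]
`print(len(b))` → prints 3
`print(c[0])` → prints [1, 1]

Answer:
[3, 8, 809]
3
[1, 1]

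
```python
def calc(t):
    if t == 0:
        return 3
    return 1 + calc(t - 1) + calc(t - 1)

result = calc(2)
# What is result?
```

calc(t) = 1 + 2·calc(t-1), calc(0)=3. Closed form: (3+1)·2^2 - 1 = 15.

Answer: 15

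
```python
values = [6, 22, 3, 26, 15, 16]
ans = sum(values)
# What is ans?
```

Trace:
`values = [6, 22, 3, 26, 15, 16]` → values = [6, 22, 3, 26, 15, 16]
`ans = sum(values)` → ans = 88
So ans = 88

Answer: 88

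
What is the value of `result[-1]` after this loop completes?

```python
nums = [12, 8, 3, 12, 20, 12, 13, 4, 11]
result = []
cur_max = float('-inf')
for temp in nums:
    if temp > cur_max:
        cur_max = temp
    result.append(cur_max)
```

Running max ends at 20
`result` takes the values: [] → [12] → [12, 12] → [12, 12, 12] → [12, 12, 12, 12] → [12, 12, 12, 12, 20] → [12, 12, 12, 12, 20, 20] → [12, 12, 12, 12, 20, 20, 20] → [12, 12, 12, 12, 20, 20, 20, 20] → [12, 12, 12, 12, 20, 20, 20, 20, 20]
So `result[-1]` = 20

Answer: 20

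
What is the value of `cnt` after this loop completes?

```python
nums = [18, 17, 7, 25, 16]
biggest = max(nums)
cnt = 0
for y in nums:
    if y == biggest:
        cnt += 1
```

Count of max value 25 in [18, 17, 7, 25, 16]
`cnt` takes the values: 0 → 1

Answer: 1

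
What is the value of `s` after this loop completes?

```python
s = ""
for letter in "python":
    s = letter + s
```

Reverse 'python'
`s` takes the values: "" → "p" → "yp" → "typ" → "htyp" → "ohtyp" → "nohtyp"

Answer: "nohtyp"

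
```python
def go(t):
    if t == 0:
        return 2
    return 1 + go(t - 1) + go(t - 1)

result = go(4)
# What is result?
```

go(t) = 1 + 2·go(t-1), go(0)=2. Closed form: (2+1)·2^4 - 1 = 47.

Answer: 47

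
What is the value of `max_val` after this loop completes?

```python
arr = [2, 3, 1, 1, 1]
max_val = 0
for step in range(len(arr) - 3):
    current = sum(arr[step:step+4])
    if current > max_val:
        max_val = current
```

Max sum of 4-element window in [2, 3, 1, 1, 1]
`max_val` takes the values: 0 → 7

Answer: 7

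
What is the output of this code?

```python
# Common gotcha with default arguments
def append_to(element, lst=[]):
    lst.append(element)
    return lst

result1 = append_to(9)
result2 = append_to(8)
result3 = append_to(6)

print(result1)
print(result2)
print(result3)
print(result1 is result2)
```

Key concept: mutable default argument gotcha.
Step by step:
`result1 = append_to(9)` → result1 = [9]
`result2 = append_to(8)` → result1 = [9, 8] (same object as result2); result2 = [9, 8] (same object as result1)
`result3 = append_to(6)` → result1 = [9, 8, 6] (same object as result2, result3); result2 = [9, 8, 6] (same object as result1, result3); result3 = [9, 8, 6] (same object as result1, result2)
`print(result1)` → prints [9, 8, 6]
`print(result2)` → prints [9, 8, 6]
`print(result3)` → prints [9, 8, 6]
`print(result1 is result2)` → prints True

Answer:
[9, 8, 6]
[9, 8, 6]
[9, 8, 6]
True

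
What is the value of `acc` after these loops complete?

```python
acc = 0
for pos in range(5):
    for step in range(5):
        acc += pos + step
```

Sum of all pos+step for pos,step in 5x5
`acc` takes the values: 0 → 1 → 3 → 6 → 10 → 11 → 13 → 16 → 20 → 25 → 27 → 30 → 34 → 39 → 45 → 48 → 52 → 57 → 63 → 70 → 74 → 79 → 85 → 92 → 100

Answer: 100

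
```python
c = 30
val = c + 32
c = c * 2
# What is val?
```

Trace:
`c = 30` → c = 30
`val = c + 32` → val = 62
`c = c * 2` → c = 60
So val = 62

Answer: 62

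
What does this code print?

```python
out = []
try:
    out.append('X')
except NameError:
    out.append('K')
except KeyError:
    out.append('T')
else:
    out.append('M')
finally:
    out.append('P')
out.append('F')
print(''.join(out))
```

Execution trace: 'X' (try body, no exception) → 'M' (else) → 'P' (finally) → 'F' (after the try/except). Output: XMPF

Answer: XMPF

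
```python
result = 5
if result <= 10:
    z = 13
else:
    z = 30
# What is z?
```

Trace:
`result = 5` → result = 5
`if result <= 10: ...` → result <= 10 is True → z = 13
So z = 13

Answer: 13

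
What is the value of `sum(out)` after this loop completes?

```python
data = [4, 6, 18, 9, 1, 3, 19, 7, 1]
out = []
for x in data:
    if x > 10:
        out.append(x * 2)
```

Sum of doubled values > 10
`out` takes the values: [] → [36] → [36, 38]
So `sum(out)` = 74

Answer: 74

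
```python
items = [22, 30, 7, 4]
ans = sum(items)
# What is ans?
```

Trace:
`items = [22, 30, 7, 4]` → items = [22, 30, 7, 4]
`ans = sum(items)` → ans = 63
So ans = 63

Answer: 63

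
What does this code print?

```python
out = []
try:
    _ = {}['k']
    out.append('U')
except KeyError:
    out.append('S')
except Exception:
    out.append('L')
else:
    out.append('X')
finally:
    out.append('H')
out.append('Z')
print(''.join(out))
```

Execution trace: 'S' (except KeyError) → 'H' (finally) → 'Z' (after the try/except). Output: SHZ

Answer: SHZ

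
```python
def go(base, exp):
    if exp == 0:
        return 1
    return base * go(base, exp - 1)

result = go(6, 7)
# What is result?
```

go(6, 7) = 6 * 6 * 6 * 6 * 6 * 6 * 6 = 279936

Answer: 279936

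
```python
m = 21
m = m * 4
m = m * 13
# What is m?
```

Trace:
`m = 21` → m = 21
`m = m * 4` → m = 84
`m = m * 13` → m = 1092
So m = 1092

Answer: 1092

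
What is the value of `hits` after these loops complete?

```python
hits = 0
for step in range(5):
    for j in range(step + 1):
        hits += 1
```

Triangle: 1 + 2 + ... + 5
`hits` takes the values: 0 → 1 → 2 → 3 → 4 → 5 → 6 → 7 → 8 → 9 → 10 → 11 → 12 → 13 → 14 → 15

Answer: 15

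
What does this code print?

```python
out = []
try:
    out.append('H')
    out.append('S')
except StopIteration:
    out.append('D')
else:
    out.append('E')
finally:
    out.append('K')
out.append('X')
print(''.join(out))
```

Execution trace: 'H' (try body) → 'S' (try body, no exception) → 'E' (else) → 'K' (finally) → 'X' (after the try/except). Output: HSEKX

Answer: HSEKX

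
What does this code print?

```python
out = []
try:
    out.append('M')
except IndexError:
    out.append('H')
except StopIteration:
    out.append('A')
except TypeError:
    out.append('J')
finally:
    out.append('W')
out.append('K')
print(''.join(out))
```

Execution trace: 'M' (try body, no exception) → 'W' (finally) → 'K' (after the try/except). Output: MWK

Answer: MWK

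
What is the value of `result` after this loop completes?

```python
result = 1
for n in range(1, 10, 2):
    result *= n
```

Product of 1, 3, 5, ... up to 9
`result` takes the values: 1 → 3 → 15 → 105 → 945

Answer: 945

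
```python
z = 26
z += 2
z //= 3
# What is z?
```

Trace:
`z = 26` → z = 26
`z += 2` → z = 28
`z //= 3` → z = 9
So z = 9

Answer: 9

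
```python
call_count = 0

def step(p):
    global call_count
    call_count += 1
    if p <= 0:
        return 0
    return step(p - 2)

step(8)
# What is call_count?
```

Linear recursion stepping by 2: 5 calls from p=8 down to ≤0.

Answer: 5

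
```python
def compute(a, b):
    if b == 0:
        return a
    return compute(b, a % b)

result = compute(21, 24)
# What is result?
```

compute(21, 24) -> compute(24, 21) -> compute(21, 3) -> compute(3, 0) -> 3

Answer: 3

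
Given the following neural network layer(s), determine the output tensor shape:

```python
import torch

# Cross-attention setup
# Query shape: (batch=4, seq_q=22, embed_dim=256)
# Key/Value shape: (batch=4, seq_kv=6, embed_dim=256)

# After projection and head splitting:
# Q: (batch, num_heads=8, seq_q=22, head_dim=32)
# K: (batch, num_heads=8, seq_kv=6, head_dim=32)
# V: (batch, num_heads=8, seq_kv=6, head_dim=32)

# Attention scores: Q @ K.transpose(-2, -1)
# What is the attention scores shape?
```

Input: (4, 22, 256) -> Output: (4, 8, 22, 6)

Answer: (4, 8, 22, 6)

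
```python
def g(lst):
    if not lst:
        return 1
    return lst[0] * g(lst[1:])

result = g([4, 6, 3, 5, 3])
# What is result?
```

Product over [4, 6, 3, 5, 3] = 4 * 6 * 3 * 5 * 3 = 1080

Answer: 1080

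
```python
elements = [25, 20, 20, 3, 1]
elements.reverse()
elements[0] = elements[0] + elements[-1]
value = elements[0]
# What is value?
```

Trace:
`elements = [25, 20, 20, 3, 1]` → elements = [25, 20, 20, 3, 1]
`elements.reverse()` → elements = [1, 3, 20, 20, 25]
`elements[0] = elements[0] + elements[-1]` → elements = [26, 3, 20, 20, 25]
`value = elements[0]` → value = 26
So value = 26

Answer: 26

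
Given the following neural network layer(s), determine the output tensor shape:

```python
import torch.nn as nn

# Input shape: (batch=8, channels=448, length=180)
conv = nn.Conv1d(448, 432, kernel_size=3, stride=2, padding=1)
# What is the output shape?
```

Input: (8, 448, 180) -> Output: (8, 432, 90)

Answer: (8, 432, 90)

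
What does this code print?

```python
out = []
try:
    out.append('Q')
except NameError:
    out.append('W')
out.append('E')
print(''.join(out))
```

Execution trace: 'Q' (try body, no exception) → 'E' (after the try/except). Output: QE

Answer: QE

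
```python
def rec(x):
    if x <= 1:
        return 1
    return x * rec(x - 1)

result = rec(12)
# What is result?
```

rec(12) = 12 * 11 * 10 * 9 * 8 * 7 * 6 * 5 * 4 * 3 * 2 * 1 = 479001600

Answer: 479001600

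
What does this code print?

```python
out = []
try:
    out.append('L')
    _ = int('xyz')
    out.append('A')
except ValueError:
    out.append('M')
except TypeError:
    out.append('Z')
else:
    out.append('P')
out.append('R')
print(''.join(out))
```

Execution trace: 'L' (try body) → 'M' (except ValueError) → 'R' (after the try/except). Output: LMR

Answer: LMR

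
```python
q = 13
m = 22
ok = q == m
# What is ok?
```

Trace:
`q = 13` → q = 13
`m = 22` → m = 22
`ok = q == m` → ok = False
So ok = False

Answer: False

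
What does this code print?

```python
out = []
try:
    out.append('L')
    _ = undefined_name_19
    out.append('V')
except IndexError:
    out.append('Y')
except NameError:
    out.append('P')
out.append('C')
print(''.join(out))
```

Execution trace: 'L' (try body) → 'P' (except NameError) → 'C' (after the try/except). Output: LPC

Answer: LPC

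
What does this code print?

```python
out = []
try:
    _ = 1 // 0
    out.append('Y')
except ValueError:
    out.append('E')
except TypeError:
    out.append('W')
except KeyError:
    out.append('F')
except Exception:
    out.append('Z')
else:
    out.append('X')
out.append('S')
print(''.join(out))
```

Execution trace: 'Z' (except Exception) → 'S' (after the try/except). Output: ZS

Answer: ZS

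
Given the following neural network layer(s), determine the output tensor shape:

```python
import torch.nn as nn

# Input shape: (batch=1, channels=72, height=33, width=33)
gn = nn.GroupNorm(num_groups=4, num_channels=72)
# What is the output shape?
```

Input: (1, 72, 33, 33) -> Output: (1, 72, 33, 33)

Answer: (1, 72, 33, 33)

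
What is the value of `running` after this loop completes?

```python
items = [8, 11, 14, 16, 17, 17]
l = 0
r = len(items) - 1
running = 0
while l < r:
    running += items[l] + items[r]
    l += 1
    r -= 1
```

Sum of pairs from ends
`running` takes the values: 0 → 25 → 53 → 83

Answer: 83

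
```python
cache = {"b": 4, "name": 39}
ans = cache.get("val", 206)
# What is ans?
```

Trace:
`cache = {"b": 4, "name": 39}` → cache = {'b': 4, 'name': 39}
`ans = cache.get("val", 206)` → ans = 206
So ans = 206

Answer: 206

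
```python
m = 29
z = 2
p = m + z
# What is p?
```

Trace:
`m = 29` → m = 29
`z = 2` → z = 2
`p = m + z` → p = 31
So p = 31

Answer: 31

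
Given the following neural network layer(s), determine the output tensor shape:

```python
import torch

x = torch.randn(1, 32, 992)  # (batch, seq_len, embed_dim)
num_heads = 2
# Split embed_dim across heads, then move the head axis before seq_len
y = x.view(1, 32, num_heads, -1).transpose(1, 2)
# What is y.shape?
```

Input: (1, 32, 992) -> head_dim = 992 // 2 = 496; after view: (1, 32, 2, 496) -> after transpose(1, 2): (1, 2, 32, 496) -> Output: (1, 2, 32, 496)

Answer: (1, 2, 32, 496)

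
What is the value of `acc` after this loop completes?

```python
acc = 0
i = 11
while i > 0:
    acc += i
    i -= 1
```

Sum 11 down to 1
`acc` takes the values: 0 → 11 → 21 → 30 → 38 → 45 → 51 → 56 → 60 → 63 → 65 → 66

Answer: 66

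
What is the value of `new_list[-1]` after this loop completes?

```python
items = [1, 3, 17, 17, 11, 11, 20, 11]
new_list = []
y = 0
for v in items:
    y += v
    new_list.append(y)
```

Cumulative sum ends at 91
`new_list` takes the values: [] → [1] → [1, 4] → [1, 4, 21] → [1, 4, 21, 38] → [1, 4, 21, 38, 49] → [1, 4, 21, 38, 49, 60] → [1, 4, 21, 38, 49, 60, 80] → [1, 4, 21, 38, 49, 60, 80, 91]
So `new_list[-1]` = 91

Answer: 91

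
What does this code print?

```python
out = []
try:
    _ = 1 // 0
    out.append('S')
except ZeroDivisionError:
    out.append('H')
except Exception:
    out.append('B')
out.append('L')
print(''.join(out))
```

Execution trace: 'H' (except ZeroDivisionError) → 'L' (after the try/except). Output: HL

Answer: HL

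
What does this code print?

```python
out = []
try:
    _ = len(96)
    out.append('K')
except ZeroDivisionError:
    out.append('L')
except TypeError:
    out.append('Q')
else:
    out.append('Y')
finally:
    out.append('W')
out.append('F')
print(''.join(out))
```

Execution trace: 'Q' (except TypeError) → 'W' (finally) → 'F' (after the try/except). Output: QWF

Answer: QWF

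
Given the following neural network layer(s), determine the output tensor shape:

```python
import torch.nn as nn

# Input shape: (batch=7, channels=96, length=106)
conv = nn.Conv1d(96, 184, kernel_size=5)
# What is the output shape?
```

Input: (7, 96, 106) -> Output: (7, 184, 102)

Answer: (7, 184, 102)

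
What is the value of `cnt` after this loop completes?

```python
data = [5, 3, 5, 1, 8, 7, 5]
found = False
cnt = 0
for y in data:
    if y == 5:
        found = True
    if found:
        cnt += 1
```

Count elements after first 5 in [5, 3, 5, 1, 8, 7, 5]
`cnt` takes the values: 0 → 1 → 2 → 3 → 4 → 5 → 6 → 7

Answer: 7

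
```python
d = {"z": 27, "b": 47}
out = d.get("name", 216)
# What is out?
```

Trace:
`d = {"z": 27, "b": 47}` → d = {'z': 27, 'b': 47}
`out = d.get("name", 216)` → out = 216
So out = 216

Answer: 216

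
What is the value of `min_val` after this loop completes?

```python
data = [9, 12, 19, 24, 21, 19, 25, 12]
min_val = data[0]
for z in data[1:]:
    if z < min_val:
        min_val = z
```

Minimum of [9, 12, 19, 24, 21, 19, 25, 12]
`min_val` takes the values: 9

Answer: 9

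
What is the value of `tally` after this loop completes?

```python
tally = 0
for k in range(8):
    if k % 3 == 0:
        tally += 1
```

Count numbers divisible by 3 in range(8)
`tally` takes the values: 0 → 1 → 2 → 3

Answer: 3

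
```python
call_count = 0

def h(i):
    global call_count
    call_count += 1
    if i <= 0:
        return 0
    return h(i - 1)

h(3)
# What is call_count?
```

Linear recursion stepping by 1: 4 calls from i=3 down to ≤0.

Answer: 4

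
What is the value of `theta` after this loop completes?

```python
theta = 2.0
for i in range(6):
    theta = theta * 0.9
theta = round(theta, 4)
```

Exponential decay: 2.0 * 0.9^6
`theta` takes the values: 2.0 → 1.8 → 1.62 → 1.458 → 1.3122 → 1.18098 → 1.062882 → 1.0629

Answer: 1.0629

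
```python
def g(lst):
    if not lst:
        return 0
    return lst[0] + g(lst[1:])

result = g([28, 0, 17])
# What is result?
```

28 + 0 + 17 + 0 = 45

Answer: 45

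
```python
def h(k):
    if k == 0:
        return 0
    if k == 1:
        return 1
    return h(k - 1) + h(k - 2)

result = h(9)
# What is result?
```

Build up from base cases: h(0)=0, h(1)=1, h(2)=1, h(3)=2, h(4)=3, h(5)=5, h(6)=8, ..., h(9)=34

Answer: 34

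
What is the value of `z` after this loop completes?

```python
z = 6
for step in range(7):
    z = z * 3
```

Multiply by 3, 7 times: 6 * 3^7 = 13122
`z` takes the values: 6 → 18 → 54 → 162 → 486 → 1458 → 4374 → 13122

Answer: 13122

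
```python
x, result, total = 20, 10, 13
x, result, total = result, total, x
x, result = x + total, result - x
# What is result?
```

Trace:
`x, result, total = 20, 10, 13` → x = 20; result = 10; total = 13
`x, result, total = result, total, x` → x = 10; result = 13; total = 20
`x, result = x + total, result - x` → x = 30; result = 3
So result = 3

Answer: 3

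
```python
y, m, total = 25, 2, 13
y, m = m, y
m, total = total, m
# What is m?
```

Trace:
`y, m, total = 25, 2, 13` → y = 25; m = 2; total = 13
`y, m = m, y` → y = 2; m = 25
`m, total = total, m` → m = 13; total = 25
So m = 13

Answer: 13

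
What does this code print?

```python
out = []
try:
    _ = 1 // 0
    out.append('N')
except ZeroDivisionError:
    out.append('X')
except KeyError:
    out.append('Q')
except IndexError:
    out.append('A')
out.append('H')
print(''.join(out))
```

Execution trace: 'X' (except ZeroDivisionError) → 'H' (after the try/except). Output: XH

Answer: XH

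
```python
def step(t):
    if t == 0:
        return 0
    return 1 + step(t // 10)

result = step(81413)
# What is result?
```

Count of digits of 81413: 5

Answer: 5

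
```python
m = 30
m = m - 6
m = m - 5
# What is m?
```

Trace:
`m = 30` → m = 30
`m = m - 6` → m = 24
`m = m - 5` → m = 19
So m = 19

Answer: 19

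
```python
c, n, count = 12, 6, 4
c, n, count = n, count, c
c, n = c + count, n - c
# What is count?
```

Trace:
`c, n, count = 12, 6, 4` → c = 12; n = 6; count = 4
`c, n, count = n, count, c` → c = 6; n = 4; count = 12
`c, n = c + count, n - c` → c = 18; n = -2
So count = 12

Answer: 12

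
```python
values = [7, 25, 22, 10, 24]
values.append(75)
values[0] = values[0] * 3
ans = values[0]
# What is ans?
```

Trace:
`values = [7, 25, 22, 10, 24]` → values = [7, 25, 22, 10, 24]
`values.append(75)` → values = [7, 25, 22, 10, 24, 75]
`values[0] = values[0] * 3` → values = [21, 25, 22, 10, 24, 75]
`ans = values[0]` → ans = 21
So ans = 21

Answer: 21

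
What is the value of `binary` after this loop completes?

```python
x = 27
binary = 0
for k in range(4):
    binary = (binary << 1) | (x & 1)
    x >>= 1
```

Reverse lowest 4 bits of 27
`binary` takes the values: 0 → 1 → 3 → 6 → 13

Answer: 13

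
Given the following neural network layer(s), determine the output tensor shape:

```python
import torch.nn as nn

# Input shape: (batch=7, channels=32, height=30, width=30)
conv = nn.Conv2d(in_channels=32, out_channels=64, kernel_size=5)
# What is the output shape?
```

Input: (7, 32, 30, 30) -> Output: (7, 64, 26, 26)

Answer: (7, 64, 26, 26)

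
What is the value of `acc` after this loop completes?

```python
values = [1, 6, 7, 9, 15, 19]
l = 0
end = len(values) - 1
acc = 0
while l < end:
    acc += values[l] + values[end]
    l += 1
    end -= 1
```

Sum of pairs from ends
`acc` takes the values: 0 → 20 → 41 → 57

Answer: 57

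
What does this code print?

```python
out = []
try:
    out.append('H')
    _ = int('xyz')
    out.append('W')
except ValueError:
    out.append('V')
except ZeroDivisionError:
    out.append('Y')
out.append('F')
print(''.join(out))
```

Execution trace: 'H' (try body) → 'V' (except ValueError) → 'F' (after the try/except). Output: HVF

Answer: HVF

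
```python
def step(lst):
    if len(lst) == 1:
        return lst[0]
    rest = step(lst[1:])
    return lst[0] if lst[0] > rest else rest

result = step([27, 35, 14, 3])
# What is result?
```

Recursive max over [27, 35, 14, 3] = 35

Answer: 35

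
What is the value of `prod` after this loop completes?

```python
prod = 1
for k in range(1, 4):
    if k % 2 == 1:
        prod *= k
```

Product of odd numbers 1 to 3
`prod` takes the values: 1 → 3

Answer: 3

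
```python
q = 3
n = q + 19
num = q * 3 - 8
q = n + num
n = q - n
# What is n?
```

Trace:
`q = 3` → q = 3
`n = q + 19` → n = 22
`num = q * 3 - 8` → num = 1
`q = n + num` → q = 23
`n = q - n` → n = 1
So n = 1

Answer: 1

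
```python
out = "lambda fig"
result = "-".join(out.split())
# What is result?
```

Trace:
`out = "lambda fig"` → out = 'lambda fig'
`result = "-".join(out.split())` → result = 'lambda-fig'
So result = 'lambda-fig'

Answer: 'lambda-fig'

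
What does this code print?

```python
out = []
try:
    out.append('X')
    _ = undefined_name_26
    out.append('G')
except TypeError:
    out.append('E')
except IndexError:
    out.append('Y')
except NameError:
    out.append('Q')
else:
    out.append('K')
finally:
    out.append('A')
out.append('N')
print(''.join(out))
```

Execution trace: 'X' (try body) → 'Q' (except NameError) → 'A' (finally) → 'N' (after the try/except). Output: XQAN

Answer: XQAN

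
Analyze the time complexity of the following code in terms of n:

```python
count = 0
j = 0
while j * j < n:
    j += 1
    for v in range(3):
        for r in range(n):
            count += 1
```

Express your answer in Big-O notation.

Each loop level contributes: √n × 1 × n. Multiplying the contributions gives O(n√n).

Answer: O(n√n)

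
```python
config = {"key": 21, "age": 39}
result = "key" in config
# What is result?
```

Trace:
`config = {"key": 21, "age": 39}` → config = {'key': 21, 'age': 39}
`result = "key" in config` → result = True
So result = True

Answer: True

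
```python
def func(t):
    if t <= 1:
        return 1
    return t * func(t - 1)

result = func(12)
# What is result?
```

func(12) = 12 * 11 * 10 * 9 * 8 * 7 * 6 * 5 * 4 * 3 * 2 * 1 = 479001600

Answer: 479001600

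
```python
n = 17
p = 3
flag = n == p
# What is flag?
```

Trace:
`n = 17` → n = 17
`p = 3` → p = 3
`flag = n == p` → flag = False
So flag = False

Answer: False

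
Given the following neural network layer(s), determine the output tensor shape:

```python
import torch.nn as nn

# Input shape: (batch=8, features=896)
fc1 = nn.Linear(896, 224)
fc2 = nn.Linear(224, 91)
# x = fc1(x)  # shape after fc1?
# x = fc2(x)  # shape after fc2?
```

Input: (8, 896) -> after fc1: (8, 224) -> Output: (8, 91)

Answer: (8, 91)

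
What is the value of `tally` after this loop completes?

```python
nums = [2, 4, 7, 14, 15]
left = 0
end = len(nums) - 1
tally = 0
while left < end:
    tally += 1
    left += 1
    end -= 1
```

Iterations until pointers meet (list length 5)
`tally` takes the values: 0 → 1 → 2

Answer: 2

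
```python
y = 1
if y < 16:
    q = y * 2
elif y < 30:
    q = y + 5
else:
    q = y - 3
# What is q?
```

Trace:
`y = 1` → y = 1
`if y < 16: ...` → y < 16 is True → q = 2
So q = 2

Answer: 2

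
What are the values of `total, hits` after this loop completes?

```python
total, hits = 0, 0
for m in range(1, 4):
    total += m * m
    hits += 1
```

Sum of squares and count
`total, hits` takes the values: (0, 0) → (1, 0) → (1, 1) → (5, 1) → (5, 2) → (14, 2) → (14, 3)

Answer: 14, 3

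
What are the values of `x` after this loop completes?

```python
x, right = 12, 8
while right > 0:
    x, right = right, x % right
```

GCD of 12 and 8
`x` takes the values: 12 → 8 → 4

Answer: 4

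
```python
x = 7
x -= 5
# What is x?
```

Trace:
`x = 7` → x = 7
`x -= 5` → x = 2
So x = 2

Answer: 2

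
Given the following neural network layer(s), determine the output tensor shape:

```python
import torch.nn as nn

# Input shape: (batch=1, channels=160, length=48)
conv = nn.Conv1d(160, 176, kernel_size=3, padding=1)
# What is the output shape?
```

Input: (1, 160, 48) -> Output: (1, 176, 48)

Answer: (1, 176, 48)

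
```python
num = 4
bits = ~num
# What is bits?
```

Trace:
`num = 4` → num = 4
`bits = ~num` → bits = -5
So bits = -5

Answer: -5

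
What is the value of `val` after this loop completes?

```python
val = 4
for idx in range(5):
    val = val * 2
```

Multiply by 2, 5 times: 4 * 2^5 = 128
`val` takes the values: 4 → 8 → 16 → 32 → 64 → 128

Answer: 128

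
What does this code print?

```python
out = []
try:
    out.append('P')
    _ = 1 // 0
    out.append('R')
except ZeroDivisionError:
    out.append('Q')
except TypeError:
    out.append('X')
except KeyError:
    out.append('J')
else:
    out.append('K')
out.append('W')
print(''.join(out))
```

Execution trace: 'P' (try body) → 'Q' (except ZeroDivisionError) → 'W' (after the try/except). Output: PQW

Answer: PQW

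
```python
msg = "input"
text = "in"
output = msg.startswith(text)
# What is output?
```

Trace:
`msg = "input"` → msg = 'input'
`text = "in"` → text = 'in'
`output = msg.startswith(text)` → output = True
So output = True

Answer: True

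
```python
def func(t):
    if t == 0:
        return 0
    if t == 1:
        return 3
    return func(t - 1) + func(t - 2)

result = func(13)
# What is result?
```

Build up from base cases: func(0)=0, func(1)=3, func(2)=3, func(3)=6, func(4)=9, func(5)=15, func(6)=24, ..., func(13)=699

Answer: 699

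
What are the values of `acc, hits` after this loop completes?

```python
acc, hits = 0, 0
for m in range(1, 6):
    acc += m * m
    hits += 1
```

Sum of squares and count
`acc, hits` takes the values: (0, 0) → (1, 0) → (1, 1) → (5, 1) → (5, 2) → (14, 2) → (14, 3) → (30, 3) → (30, 4) → (55, 4) → (55, 5)

Answer: 55, 5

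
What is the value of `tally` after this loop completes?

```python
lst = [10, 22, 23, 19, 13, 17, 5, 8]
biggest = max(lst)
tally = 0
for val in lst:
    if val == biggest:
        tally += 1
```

Count of max value 23 in [10, 22, 23, 19, 13, 17, 5, 8]
`tally` takes the values: 0 → 1

Answer: 1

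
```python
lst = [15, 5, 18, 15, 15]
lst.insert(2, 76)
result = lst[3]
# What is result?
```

Trace:
`lst = [15, 5, 18, 15, 15]` → lst = [15, 5, 18, 15, 15]
`lst.insert(2, 76)` → lst = [15, 5, 76, 18, 15, 15]
`result = lst[3]` → result = 18
So result = 18

Answer: 18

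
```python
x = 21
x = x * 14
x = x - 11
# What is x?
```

Trace:
`x = 21` → x = 21
`x = x * 14` → x = 294
`x = x - 11` → x = 283
So x = 283

Answer: 283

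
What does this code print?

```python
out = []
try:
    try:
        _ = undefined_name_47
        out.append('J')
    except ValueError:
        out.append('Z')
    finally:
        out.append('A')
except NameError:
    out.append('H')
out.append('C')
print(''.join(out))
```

Execution trace: 'A' (finally) → 'H' (outer except NameError) → 'C' (after the try/except). Output: AHC

Answer: AHC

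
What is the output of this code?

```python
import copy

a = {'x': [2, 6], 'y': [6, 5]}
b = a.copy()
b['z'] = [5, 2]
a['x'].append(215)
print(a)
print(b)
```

Key concept: shallow copy of dict with mutable values.
Step by step:
`a = {'x': [2, 6], 'y': [6, 5]}` → a = {'x': [2, 6], 'y': [6, 5]}
`b = a.copy()` → b = {'x': [2, 6], 'y': [6, 5]}
`b['z'] = [5, 2]` → b = {'x': [2, 6], 'y': [6, 5], 'z': [5, 2]}
`a['x'].append(215)` → a = {'x': [2, 6, 215], 'y': [6, 5]}; b = {'x': [2, 6, 215], 'y': [6, 5], 'z': [5, 2]}
`print(a)` → prints {'x': [2, 6, 215], 'y': [6, 5]}
`print(b)` → prints {'x': [2, 6, 215], 'y': [6, 5], 'z': [5, 2]}

Answer:
{'x': [2, 6, 215], 'y': [6, 5]}
{'x': [2, 6, 215], 'y': [6, 5], 'z': [5, 2]}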